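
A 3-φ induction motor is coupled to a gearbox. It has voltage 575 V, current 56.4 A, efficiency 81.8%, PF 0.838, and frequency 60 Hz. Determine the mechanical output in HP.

51.6 HP

P_in = √3·V·I·cosφ = 1.732 × 575 × 56.4 × 0.838 = 47069 W
P_out = η·P_in = 0.818 × 47069 = 38502 W
= 38502/746 = 51.6 HP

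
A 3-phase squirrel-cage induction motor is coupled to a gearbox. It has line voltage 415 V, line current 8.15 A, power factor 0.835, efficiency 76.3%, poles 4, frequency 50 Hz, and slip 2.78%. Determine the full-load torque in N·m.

P_in = √3·V·I·cosφ = 1.732 × 415 × 8.15 × 0.835 = 4891 W
P_out = η·P_in = 0.763 × 4891 = 3732 W
n_s = 120×50/4 = 1500 rpm; n = 1500×(1−0.0278) = 1458 rpm
ω = 2π×1458/60 = 152.7 rad/s
τ = P_out/ω = 3732/152.7 = 24.4 N·m

24.4 N·m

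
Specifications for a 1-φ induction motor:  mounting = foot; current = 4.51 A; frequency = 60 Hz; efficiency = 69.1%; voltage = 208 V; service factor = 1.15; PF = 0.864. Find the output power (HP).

P_in = V·I·cosφ = 208 × 4.51 × 0.864 = 811 W
P_out = η·P_in = 0.691 × 811 = 560 W
= 560/746 = 0.751 HP

0.751 HP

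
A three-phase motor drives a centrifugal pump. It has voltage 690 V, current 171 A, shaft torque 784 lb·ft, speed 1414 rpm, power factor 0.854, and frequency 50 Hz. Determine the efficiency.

τ = 784 lb·ft × 1.356 = 1063 N·m
ω = 2π × 1414/60 = 148.1 rad/s; P_out = τω = 1063 × 148.1 = 157430 W
P_in = √3·V_L·I_L·cosφ = 1.732 × 690 × 171 × 0.854 = 174522 W
η = P_out / P_in = 157430 / 174522 = 0.902 = 90.2%

90.2 %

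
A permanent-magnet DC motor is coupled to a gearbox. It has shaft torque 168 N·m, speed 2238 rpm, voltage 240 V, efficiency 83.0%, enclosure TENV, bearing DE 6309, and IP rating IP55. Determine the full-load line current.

198 A

ω = 2π×2238/60 = 234.4 rad/s; P_out = τω = 168 × 234.4 = 39379 W
P_in = P_out / η = 39379 / 0.830 = 47445 W
I = P_in / V = 47445 / 240 = 198 A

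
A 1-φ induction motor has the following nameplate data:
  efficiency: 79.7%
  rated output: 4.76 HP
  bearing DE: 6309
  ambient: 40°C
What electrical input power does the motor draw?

4.46 kW

P_out = 4.76 × 746 = 3551 W
P_in = P_out/η = 3551/0.797 = 4455 W = 4.46 kW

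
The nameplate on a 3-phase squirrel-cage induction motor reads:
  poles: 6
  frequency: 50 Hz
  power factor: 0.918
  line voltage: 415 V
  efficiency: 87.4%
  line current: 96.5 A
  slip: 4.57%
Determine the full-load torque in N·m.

557 N·m

P_in = √3·V·I·cosφ = 1.732 × 415 × 96.5 × 0.918 = 63675 W
P_out = η·P_in = 0.874 × 63675 = 55652 W
n_s = 120×50/6 = 1000 rpm; n = 1000×(1−0.0457) = 954 rpm
ω = 2π×954/60 = 99.9 rad/s
τ = P_out/ω = 55652/99.9 = 557 N·m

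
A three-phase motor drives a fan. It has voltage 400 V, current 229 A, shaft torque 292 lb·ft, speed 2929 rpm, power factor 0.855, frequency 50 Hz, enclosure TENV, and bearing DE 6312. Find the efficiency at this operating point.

89.5 %

τ = 292 lb·ft × 1.356 = 396 N·m
ω = 2π × 2929/60 = 306.7 rad/s; P_out = τω = 396 × 306.7 = 121453 W
P_in = √3·V_L·I_L·cosφ = 1.732 × 400 × 229 × 0.855 = 135647 W
η = P_out / P_in = 121453 / 135647 = 0.895 = 89.5%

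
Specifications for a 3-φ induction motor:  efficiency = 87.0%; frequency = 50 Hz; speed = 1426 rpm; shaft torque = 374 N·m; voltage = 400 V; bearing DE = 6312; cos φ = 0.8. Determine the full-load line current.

ω = 2π×1426/60 = 149.3 rad/s; P_out = τω = 374 × 149.3 = 55838 W
P_in = P_out / η = 55838 / 0.870 = 64182 W
I_L = P_in / (√3·V_L·cosφ) = 64182 / (1.732 × 400 × 0.8) = 116 A

116 A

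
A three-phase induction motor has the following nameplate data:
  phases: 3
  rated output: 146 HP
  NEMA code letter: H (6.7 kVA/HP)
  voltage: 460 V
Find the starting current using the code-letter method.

S_LR = 6.7 × 146 = 978.2 kVA
I_LR = S_LR/(√3·V_L) = 978200/(1.732×460) = 1230 A

1230 A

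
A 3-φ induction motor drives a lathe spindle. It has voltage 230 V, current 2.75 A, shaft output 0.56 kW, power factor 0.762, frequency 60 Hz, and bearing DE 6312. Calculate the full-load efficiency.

P_out = 0.56 kW = 560 W
P_in = √3·V_L·I_L·cosφ = 1.732 × 230 × 2.75 × 0.762 = 835 W
η = P_out / P_in = 560 / 835 = 0.671 = 67.1%

67.1 %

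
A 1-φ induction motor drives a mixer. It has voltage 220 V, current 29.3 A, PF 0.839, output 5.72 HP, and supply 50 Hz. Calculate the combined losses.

1.14 kW

P_in = V·I·cosφ = 220×29.3×0.839 = 5408 W
P_out = 5.72×746 = 4267 W
Losses = P_in − P_out = 5408 − 4267 = 1141 W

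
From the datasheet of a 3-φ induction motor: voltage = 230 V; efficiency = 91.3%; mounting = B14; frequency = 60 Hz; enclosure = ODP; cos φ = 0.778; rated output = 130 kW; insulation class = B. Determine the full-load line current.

459 A

P_out = 130 kW = 130000 W
P_in = P_out / η = 130000 / 0.913 = 142388 W
I_L = P_in / (√3·V_L·cosφ) = 142388 / (1.732 × 230 × 0.778) = 459 A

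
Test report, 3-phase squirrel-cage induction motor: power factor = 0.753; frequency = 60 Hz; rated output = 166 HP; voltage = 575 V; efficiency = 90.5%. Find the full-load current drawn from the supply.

P_out = 166 × 746 = 123836 W
P_in = P_out / η = 123836 / 0.905 = 136835 W
I_L = P_in / (√3·V_L·cosφ) = 136835 / (1.732 × 575 × 0.753) = 182 A

182 A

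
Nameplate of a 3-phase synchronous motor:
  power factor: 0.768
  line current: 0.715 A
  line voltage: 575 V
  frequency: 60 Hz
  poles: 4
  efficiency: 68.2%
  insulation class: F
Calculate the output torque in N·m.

P_in = √3·V·I·cosφ = 1.732 × 575 × 0.715 × 0.768 = 547 W
P_out = η·P_in = 0.682 × 547 = 373 W
n = n_s = 120×60/4 = 1800 rpm (synchronous)
ω = 2π×1800/60 = 188.5 rad/s
τ = P_out/ω = 373/188.5 = 1.98 N·m

1.98 N·m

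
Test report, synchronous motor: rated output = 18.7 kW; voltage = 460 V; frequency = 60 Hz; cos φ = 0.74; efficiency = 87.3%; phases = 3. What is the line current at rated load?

P_out = 18.7 kW = 18700 W
P_in = P_out / η = 18700 / 0.873 = 21420 W
I_L = P_in / (√3·V_L·cosφ) = 21420 / (1.732 × 460 × 0.74) = 36.3 A

36.3 A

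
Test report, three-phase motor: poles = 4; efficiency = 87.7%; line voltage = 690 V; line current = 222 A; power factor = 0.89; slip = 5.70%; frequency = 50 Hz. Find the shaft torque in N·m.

1400 N·m

P_in = √3·V·I·cosφ = 1.732 × 690 × 222 × 0.89 = 236124 W
P_out = η·P_in = 0.877 × 236124 = 207081 W
n_s = 120×50/4 = 1500 rpm; n = 1500×(1−0.057) = 1415 rpm
ω = 2π×1415/60 = 148.2 rad/s
τ = P_out/ω = 207081/148.2 = 1400 N·m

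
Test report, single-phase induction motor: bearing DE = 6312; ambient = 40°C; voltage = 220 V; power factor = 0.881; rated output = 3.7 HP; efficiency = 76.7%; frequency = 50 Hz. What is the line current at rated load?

P_out = 3.7 × 746 = 2760 W
P_in = P_out / η = 2760 / 0.767 = 3598 W
I = P_in / (V·cosφ) = 3598 / (220 × 0.881) = 18.6 A

18.6 A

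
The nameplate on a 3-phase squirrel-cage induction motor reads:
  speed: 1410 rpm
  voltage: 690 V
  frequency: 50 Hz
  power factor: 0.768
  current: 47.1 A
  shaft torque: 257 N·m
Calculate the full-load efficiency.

ω = 2π × 1410/60 = 147.7 rad/s; P_out = τω = 257 × 147.7 = 37959 W
P_in = √3·V_L·I_L·cosφ = 1.732 × 690 × 47.1 × 0.768 = 43229 W
η = P_out / P_in = 37959 / 43229 = 0.878 = 87.8%

87.8 %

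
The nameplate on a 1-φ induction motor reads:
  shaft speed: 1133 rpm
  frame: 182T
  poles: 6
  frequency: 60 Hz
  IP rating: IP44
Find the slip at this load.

n_s = 120f/p = 120×60/6 = 1200 rpm
s = (n_s − n)/n_s = (1200 − 1133)/1200 = 0.0558

5.58 %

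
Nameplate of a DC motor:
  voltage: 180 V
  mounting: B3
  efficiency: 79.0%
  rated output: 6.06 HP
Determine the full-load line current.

P_out = 6.06 × 746 = 4521 W
P_in = P_out / η = 4521 / 0.790 = 5723 W
I = P_in / V = 5723 / 180 = 31.8 A

31.8 A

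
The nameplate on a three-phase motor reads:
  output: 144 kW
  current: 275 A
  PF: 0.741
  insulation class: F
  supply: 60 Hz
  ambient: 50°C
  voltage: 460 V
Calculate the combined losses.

18.4 kW

P_in = √3·V·I·cosφ = 1.732×460×275×0.741 = 162352 W
P_out = 144000 W
Losses = P_in − P_out = 162352 − 144000 = 18352 W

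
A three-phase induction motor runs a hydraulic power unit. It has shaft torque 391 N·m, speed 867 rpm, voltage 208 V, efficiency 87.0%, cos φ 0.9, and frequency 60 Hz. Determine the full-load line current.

ω = 2π×867/60 = 90.79 rad/s; P_out = τω = 391 × 90.79 = 35499 W
P_in = P_out / η = 35499 / 0.870 = 40803 W
I_L = P_in / (√3·V_L·cosφ) = 40803 / (1.732 × 208 × 0.9) = 126 A

126 A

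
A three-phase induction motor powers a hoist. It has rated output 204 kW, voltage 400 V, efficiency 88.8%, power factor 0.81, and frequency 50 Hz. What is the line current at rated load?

P_out = 204 kW = 204000 W
P_in = P_out / η = 204000 / 0.888 = 229730 W
I_L = P_in / (√3·V_L·cosφ) = 229730 / (1.732 × 400 × 0.81) = 409 A

409 A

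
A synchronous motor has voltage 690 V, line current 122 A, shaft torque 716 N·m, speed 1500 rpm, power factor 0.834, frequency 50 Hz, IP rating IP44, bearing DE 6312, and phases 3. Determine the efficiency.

92.5 %

ω = 2π × 1500/60 = 157.1 rad/s; P_out = τω = 716 × 157.1 = 112484 W
P_in = √3·V_L·I_L·cosφ = 1.732 × 690 × 122 × 0.834 = 121597 W
η = P_out / P_in = 112484 / 121597 = 0.925 = 92.5%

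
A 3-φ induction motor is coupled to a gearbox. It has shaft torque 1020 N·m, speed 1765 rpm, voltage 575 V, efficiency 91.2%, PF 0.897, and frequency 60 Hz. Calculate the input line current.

ω = 2π×1765/60 = 184.8 rad/s; P_out = τω = 1020 × 184.8 = 188496 W
P_in = P_out / η = 188496 / 0.912 = 206684 W
I_L = P_in / (√3·V_L·cosφ) = 206684 / (1.732 × 575 × 0.897) = 231 A

231 A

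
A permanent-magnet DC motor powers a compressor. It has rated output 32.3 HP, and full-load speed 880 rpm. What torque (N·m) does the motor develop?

P_out = 32.3 × 746 = 24096 W
ω = 2π × 880/60 = 92.15 rad/s
τ = P_out/ω = 24096/92.15 = 261 N·m

261 N·m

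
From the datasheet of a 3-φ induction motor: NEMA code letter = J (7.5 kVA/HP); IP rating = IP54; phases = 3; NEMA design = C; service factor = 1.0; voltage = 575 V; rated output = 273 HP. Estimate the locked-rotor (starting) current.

2060 A

S_LR = 7.5 × 273 = 2047.5 kVA
I_LR = S_LR/(√3·V_L) = 2047500/(1.732×575) = 2060 A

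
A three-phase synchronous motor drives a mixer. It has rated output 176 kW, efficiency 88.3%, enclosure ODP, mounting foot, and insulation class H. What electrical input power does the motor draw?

P_out = 176000 W
P_in = P_out/η = 176000/0.883 = 199320 W = 199 kW

199 kW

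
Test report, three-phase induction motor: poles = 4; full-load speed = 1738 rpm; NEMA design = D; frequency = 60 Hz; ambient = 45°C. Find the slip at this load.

n_s = 120f/p = 120×60/4 = 1800 rpm
s = (n_s − n)/n_s = (1800 − 1738)/1800 = 0.0344

3.44 %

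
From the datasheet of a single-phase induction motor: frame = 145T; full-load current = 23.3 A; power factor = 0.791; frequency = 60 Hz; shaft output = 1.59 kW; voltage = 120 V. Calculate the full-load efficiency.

71.9 %

P_out = 1.59 kW = 1590 W
P_in = V·I·cosφ = 120 × 23.3 × 0.791 = 2212 W
η = P_out / P_in = 1590 / 2212 = 0.719 = 71.9%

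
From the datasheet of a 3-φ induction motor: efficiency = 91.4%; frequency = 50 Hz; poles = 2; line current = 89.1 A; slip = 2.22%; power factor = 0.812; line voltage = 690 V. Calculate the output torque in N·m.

P_in = √3·V·I·cosφ = 1.732 × 690 × 89.1 × 0.812 = 86463 W
P_out = η·P_in = 0.914 × 86463 = 79027 W
n_s = 120×50/2 = 3000 rpm; n = 3000×(1−0.0222) = 2933 rpm
ω = 2π×2933/60 = 307.1 rad/s
τ = P_out/ω = 79027/307.1 = 257 N·m

257 N·m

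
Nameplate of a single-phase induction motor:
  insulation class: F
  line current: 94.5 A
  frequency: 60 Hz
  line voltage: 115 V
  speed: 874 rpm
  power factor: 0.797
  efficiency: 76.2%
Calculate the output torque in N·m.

72.1 N·m

P_in = V·I·cosφ = 115 × 94.5 × 0.797 = 8661 W
P_out = η·P_in = 0.762 × 8661 = 6600 W
n = 874 rpm
ω = 2π×874/60 = 91.53 rad/s
τ = P_out/ω = 6600/91.53 = 72.1 N·m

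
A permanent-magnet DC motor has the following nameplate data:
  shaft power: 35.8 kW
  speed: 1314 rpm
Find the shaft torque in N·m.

260 N·m

ω = 2π × 1314/60 = 137.6 rad/s
τ = P/ω = 35800/137.6 = 260 N·m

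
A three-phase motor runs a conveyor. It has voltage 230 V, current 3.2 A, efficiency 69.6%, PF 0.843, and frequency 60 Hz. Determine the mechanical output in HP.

1 HP

P_in = √3·V·I·cosφ = 1.732 × 230 × 3.2 × 0.843 = 1075 W
P_out = η·P_in = 0.696 × 1075 = 748 W
= 748/746 = 1 HP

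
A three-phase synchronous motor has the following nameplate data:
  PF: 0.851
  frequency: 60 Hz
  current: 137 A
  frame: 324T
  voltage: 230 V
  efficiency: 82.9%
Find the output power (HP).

51.6 HP

P_in = √3·V·I·cosφ = 1.732 × 230 × 137 × 0.851 = 46444 W
P_out = η·P_in = 0.829 × 46444 = 38502 W
= 38502/746 = 51.6 HP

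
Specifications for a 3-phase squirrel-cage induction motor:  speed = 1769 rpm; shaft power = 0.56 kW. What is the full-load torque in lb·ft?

2.23 lb·ft

ω = 2π × 1769/60 = 185.2 rad/s
τ = P/ω = 560/185.2 = 3.024 N·m
In lb·ft: 3.024/1.356 = 2.23 lb·ft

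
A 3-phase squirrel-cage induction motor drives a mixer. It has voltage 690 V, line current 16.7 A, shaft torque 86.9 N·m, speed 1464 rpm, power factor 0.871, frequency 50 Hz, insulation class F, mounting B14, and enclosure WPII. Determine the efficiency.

76.6 %

ω = 2π × 1464/60 = 153.3 rad/s; P_out = τω = 86.9 × 153.3 = 13322 W
P_in = √3·V_L·I_L·cosφ = 1.732 × 690 × 16.7 × 0.871 = 17383 W
η = P_out / P_in = 13322 / 17383 = 0.766 = 76.6%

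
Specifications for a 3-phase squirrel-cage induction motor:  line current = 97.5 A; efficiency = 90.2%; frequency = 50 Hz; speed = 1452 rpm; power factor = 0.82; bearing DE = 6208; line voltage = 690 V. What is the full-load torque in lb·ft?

P_in = √3·V·I·cosφ = 1.732 × 690 × 97.5 × 0.82 = 95547 W
P_out = η·P_in = 0.902 × 95547 = 86183 W
n = 1452 rpm
ω = 2π×1452/60 = 152.1 rad/s
τ = P_out/ω = 86183/152.1 = 566.6 N·m
In lb·ft: 566.6/1.356 = 418 lb·ft

418 lb·ft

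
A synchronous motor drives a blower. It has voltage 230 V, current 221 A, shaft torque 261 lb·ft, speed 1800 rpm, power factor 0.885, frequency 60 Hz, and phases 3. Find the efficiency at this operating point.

τ = 261 lb·ft × 1.356 = 353.9 N·m
ω = 2π × 1800/60 = 188.5 rad/s; P_out = τω = 353.9 × 188.5 = 66710 W
P_in = √3·V_L·I_L·cosφ = 1.732 × 230 × 221 × 0.885 = 77913 W
η = P_out / P_in = 66710 / 77913 = 0.856 = 85.6%

85.6 %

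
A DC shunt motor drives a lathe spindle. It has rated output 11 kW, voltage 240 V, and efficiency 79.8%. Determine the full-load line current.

P_out = 11 kW = 11000 W
P_in = P_out / η = 11000 / 0.798 = 13784 W
I = P_in / V = 13784 / 240 = 57.4 A

57.4 A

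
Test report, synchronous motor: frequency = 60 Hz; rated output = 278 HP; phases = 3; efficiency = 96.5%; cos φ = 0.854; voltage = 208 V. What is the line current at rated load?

699 A

P_out = 278 × 746 = 207388 W
P_in = P_out / η = 207388 / 0.965 = 214910 W
I_L = P_in / (√3·V_L·cosφ) = 214910 / (1.732 × 208 × 0.854) = 699 A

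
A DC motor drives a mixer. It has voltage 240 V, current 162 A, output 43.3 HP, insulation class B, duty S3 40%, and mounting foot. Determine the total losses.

6.58 kW

P_in = V·I = 240×162 = 38880 W
P_out = 43.3×746 = 32302 W
Losses = P_in − P_out = 38880 − 32302 = 6578 W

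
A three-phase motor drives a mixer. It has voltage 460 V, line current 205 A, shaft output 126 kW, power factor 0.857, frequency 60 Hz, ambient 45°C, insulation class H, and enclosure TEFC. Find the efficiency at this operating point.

90.0 %

P_out = 126 kW = 126000 W
P_in = √3·V_L·I_L·cosφ = 1.732 × 460 × 205 × 0.857 = 139972 W
η = P_out / P_in = 126000 / 139972 = 0.900 = 90.0%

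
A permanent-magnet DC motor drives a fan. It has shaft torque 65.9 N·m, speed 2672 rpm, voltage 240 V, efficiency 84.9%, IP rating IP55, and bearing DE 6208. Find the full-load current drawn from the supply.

ω = 2π×2672/60 = 279.8 rad/s; P_out = τω = 65.9 × 279.8 = 18439 W
P_in = P_out / η = 18439 / 0.849 = 21718 W
I = P_in / V = 21718 / 240 = 90.5 A

90.5 A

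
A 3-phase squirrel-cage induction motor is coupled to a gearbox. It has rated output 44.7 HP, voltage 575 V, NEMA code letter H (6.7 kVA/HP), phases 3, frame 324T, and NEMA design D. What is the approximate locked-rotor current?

S_LR = 6.7 × 44.7 = 299.49 kVA
I_LR = S_LR/(√3·V_L) = 299490/(1.732×575) = 301 A

301 A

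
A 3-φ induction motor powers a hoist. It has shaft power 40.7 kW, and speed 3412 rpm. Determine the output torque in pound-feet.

ω = 2π × 3412/60 = 357.3 rad/s
τ = P/ω = 40700/357.3 = 113.9 N·m
In lb·ft: 113.9/1.356 = 84 lb·ft

84 lb·ft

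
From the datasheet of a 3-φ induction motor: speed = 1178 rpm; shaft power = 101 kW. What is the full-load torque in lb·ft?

604 lb·ft

ω = 2π × 1178/60 = 123.4 rad/s
τ = P/ω = 101000/123.4 = 818.5 N·m
In lb·ft: 818.5/1.356 = 604 lb·ft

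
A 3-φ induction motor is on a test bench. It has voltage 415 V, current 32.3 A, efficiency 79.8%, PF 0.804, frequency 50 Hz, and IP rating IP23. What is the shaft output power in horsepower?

20 HP

P_in = √3·V·I·cosφ = 1.732 × 415 × 32.3 × 0.804 = 18666 W
P_out = η·P_in = 0.798 × 18666 = 14895 W
= 14895/746 = 20 HP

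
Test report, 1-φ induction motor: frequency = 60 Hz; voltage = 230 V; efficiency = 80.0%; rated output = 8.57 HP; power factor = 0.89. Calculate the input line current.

P_out = 8.57 × 746 = 6393 W
P_in = P_out / η = 6393 / 0.800 = 7991 W
I = P_in / (V·cosφ) = 7991 / (230 × 0.89) = 39 A

39 A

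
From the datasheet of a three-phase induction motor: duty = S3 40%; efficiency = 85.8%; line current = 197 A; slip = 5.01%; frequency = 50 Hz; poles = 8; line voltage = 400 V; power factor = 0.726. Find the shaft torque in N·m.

1140 N·m

P_in = √3·V·I·cosφ = 1.732 × 400 × 197 × 0.726 = 99086 W
P_out = η·P_in = 0.858 × 99086 = 85016 W
n_s = 120×50/8 = 750 rpm; n = 750×(1−0.0501) = 712 rpm
ω = 2π×712/60 = 74.56 rad/s
τ = P_out/ω = 85016/74.56 = 1140 N·m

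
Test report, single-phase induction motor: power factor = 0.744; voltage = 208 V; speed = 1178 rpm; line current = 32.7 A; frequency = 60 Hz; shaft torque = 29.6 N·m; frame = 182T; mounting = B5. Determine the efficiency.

72.2 %

ω = 2π × 1178/60 = 123.4 rad/s; P_out = τω = 29.6 × 123.4 = 3653 W
P_in = V·I·cosφ = 208 × 32.7 × 0.744 = 5060 W
η = P_out / P_in = 3653 / 5060 = 0.722 = 72.2%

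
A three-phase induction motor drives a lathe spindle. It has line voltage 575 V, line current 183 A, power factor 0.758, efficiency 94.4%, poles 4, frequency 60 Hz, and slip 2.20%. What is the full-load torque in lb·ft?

P_in = √3·V·I·cosφ = 1.732 × 575 × 183 × 0.758 = 138145 W
P_out = η·P_in = 0.944 × 138145 = 130409 W
n_s = 120×60/4 = 1800 rpm; n = 1800×(1−0.022) = 1760 rpm
ω = 2π×1760/60 = 184.3 rad/s
τ = P_out/ω = 130409/184.3 = 707.6 N·m
In lb·ft: 707.6/1.356 = 522 lb·ft

522 lb·ft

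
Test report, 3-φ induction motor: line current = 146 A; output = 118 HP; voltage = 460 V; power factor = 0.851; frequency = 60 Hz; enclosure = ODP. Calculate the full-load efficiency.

P_out = 118 × 746 = 88028 W
P_in = √3·V_L·I_L·cosφ = 1.732 × 460 × 146 × 0.851 = 98989 W
η = P_out / P_in = 88028 / 98989 = 0.889 = 88.9%

88.9 %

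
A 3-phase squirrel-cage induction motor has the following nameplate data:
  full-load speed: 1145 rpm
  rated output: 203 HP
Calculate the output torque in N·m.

1260 N·m

P_out = 203 × 746 = 151438 W
ω = 2π × 1145/60 = 119.9 rad/s
τ = P_out/ω = 151438/119.9 = 1260 N·m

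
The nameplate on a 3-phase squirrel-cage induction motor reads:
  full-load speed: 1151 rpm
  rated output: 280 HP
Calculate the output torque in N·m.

P_out = 280 × 746 = 208880 W
ω = 2π × 1151/60 = 120.5 rad/s
τ = P_out/ω = 208880/120.5 = 1730 N·m

1730 N·m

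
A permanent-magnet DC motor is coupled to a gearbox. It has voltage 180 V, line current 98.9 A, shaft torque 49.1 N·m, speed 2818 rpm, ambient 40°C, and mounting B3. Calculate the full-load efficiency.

81.4 %

ω = 2π × 2818/60 = 295.1 rad/s; P_out = τω = 49.1 × 295.1 = 14489 W
P_in = V·I = 180 × 98.9 = 17802 W
η = P_out / P_in = 14489 / 17802 = 0.814 = 81.4%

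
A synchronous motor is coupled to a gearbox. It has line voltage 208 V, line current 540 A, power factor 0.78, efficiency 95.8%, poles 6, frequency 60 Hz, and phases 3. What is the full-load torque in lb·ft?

853 lb·ft

P_in = √3·V·I·cosφ = 1.732 × 208 × 540 × 0.78 = 151740 W
P_out = η·P_in = 0.958 × 151740 = 145367 W
n = n_s = 120×60/6 = 1200 rpm (synchronous)
ω = 2π×1200/60 = 125.7 rad/s
τ = P_out/ω = 145367/125.7 = 1156 N·m
In lb·ft: 1156/1.356 = 853 lb·ft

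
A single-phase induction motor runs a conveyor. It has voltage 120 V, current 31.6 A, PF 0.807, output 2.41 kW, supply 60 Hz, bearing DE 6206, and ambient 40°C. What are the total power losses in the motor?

P_in = V·I·cosφ = 120×31.6×0.807 = 3060 W
P_out = 2410 W
Losses = P_in − P_out = 3060 − 2410 = 650 W

650 W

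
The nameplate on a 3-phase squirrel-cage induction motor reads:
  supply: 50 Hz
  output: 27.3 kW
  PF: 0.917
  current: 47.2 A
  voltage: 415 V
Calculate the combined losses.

P_in = √3·V·I·cosφ = 1.732×415×47.2×0.917 = 31111 W
P_out = 27300 W
Losses = P_in − P_out = 31111 − 27300 = 3811 W

3.81 kW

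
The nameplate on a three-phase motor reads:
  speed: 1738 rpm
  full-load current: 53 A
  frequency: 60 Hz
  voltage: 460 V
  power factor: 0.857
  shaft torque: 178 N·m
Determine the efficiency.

ω = 2π × 1738/60 = 182 rad/s; P_out = τω = 178 × 182 = 32396 W
P_in = √3·V_L·I_L·cosφ = 1.732 × 460 × 53 × 0.857 = 36188 W
η = P_out / P_in = 32396 / 36188 = 0.895 = 89.5%

89.5 %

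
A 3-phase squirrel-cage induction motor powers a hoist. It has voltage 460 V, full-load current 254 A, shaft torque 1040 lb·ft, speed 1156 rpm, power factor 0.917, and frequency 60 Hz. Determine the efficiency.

τ = 1040 lb·ft × 1.356 = 1410 N·m
ω = 2π × 1156/60 = 121.1 rad/s; P_out = τω = 1410 × 121.1 = 170751 W
P_in = √3·V_L·I_L·cosφ = 1.732 × 460 × 254 × 0.917 = 185570 W
η = P_out / P_in = 170751 / 185570 = 0.920 = 92.0%

92.0 %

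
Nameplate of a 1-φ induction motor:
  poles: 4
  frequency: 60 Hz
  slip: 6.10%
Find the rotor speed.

n_s = 120f/p = 120×60/4 = 1800 rpm
n = n_s(1 − s) = 1800 × (1 − 0.061) = 1690 rpm

1690 rpm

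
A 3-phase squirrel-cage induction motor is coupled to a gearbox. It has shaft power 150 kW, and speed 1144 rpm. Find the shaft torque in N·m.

ω = 2π × 1144/60 = 119.8 rad/s
τ = P/ω = 150000/119.8 = 1250 N·m

1250 N·m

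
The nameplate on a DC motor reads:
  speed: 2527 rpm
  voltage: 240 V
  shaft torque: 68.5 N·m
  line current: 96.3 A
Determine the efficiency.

78.4 %

ω = 2π × 2527/60 = 264.6 rad/s; P_out = τω = 68.5 × 264.6 = 18125 W
P_in = V·I = 240 × 96.3 = 23112 W
η = P_out / P_in = 18125 / 23112 = 0.784 = 78.4%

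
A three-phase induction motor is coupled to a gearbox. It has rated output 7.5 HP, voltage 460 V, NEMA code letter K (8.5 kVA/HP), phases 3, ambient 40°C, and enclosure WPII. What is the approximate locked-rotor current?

80 A

S_LR = 8.5 × 7.5 = 63.75 kVA
I_LR = S_LR/(√3·V_L) = 63750/(1.732×460) = 80 A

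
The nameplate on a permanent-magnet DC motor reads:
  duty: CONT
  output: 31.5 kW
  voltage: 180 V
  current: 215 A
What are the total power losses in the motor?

P_in = V·I = 180×215 = 38700 W
P_out = 31500 W
Losses = P_in − P_out = 38700 − 31500 = 7200 W

7200 W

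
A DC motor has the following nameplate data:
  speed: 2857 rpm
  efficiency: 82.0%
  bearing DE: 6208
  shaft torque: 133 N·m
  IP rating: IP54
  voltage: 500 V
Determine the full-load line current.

ω = 2π×2857/60 = 299.2 rad/s; P_out = τω = 133 × 299.2 = 39794 W
P_in = P_out / η = 39794 / 0.820 = 48529 W
I = P_in / V = 48529 / 500 = 97.1 A

97.1 A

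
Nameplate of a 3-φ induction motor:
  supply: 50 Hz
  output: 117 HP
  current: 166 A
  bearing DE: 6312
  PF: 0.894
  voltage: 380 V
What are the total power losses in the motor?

P_in = √3·V·I·cosφ = 1.732×380×166×0.894 = 97674 W
P_out = 117×746 = 87282 W
Losses = P_in − P_out = 97674 − 87282 = 10392 W

10400 W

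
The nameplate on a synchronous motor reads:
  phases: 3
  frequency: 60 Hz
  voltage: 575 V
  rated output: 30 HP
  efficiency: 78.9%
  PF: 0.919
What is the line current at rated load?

31 A

P_out = 30 × 746 = 22380 W
P_in = P_out / η = 22380 / 0.789 = 28365 W
I_L = P_in / (√3·V_L·cosφ) = 28365 / (1.732 × 575 × 0.919) = 31 A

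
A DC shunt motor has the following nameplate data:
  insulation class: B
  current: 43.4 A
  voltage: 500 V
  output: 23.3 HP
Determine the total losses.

4.32 kW

P_in = V·I = 500×43.4 = 21700 W
P_out = 23.3×746 = 17382 W
Losses = P_in − P_out = 21700 − 17382 = 4318 W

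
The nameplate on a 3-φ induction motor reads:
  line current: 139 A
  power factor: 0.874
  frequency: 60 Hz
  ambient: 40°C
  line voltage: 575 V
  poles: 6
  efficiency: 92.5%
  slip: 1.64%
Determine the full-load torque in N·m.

P_in = √3·V·I·cosφ = 1.732 × 575 × 139 × 0.874 = 120988 W
P_out = η·P_in = 0.925 × 120988 = 111914 W
n_s = 120×60/6 = 1200 rpm; n = 1200×(1−0.0164) = 1180 rpm
ω = 2π×1180/60 = 123.6 rad/s
τ = P_out/ω = 111914/123.6 = 905 N·m

905 N·m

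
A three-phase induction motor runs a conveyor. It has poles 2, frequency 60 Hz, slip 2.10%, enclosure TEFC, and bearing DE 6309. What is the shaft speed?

n_s = 120f/p = 120×60/2 = 3600 rpm
n = n_s(1 − s) = 3600 × (1 − 0.021) = 3524 rpm

3524 rpm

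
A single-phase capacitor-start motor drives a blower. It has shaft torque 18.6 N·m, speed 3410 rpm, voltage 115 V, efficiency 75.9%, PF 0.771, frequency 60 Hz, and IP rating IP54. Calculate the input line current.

ω = 2π×3410/60 = 357.1 rad/s; P_out = τω = 18.6 × 357.1 = 6642 W
P_in = P_out / η = 6642 / 0.759 = 8751 W
I = P_in / (V·cosφ) = 8751 / (115 × 0.771) = 98.7 A

98.7 A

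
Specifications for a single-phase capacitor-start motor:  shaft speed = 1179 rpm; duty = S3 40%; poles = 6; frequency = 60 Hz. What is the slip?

n_s = 120f/p = 120×60/6 = 1200 rpm
s = (n_s − n)/n_s = (1200 − 1179)/1200 = 0.0175

1.8 %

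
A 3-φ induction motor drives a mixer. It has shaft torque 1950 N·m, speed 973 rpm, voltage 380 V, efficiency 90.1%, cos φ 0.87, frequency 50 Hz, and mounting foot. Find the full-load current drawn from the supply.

385 A

ω = 2π×973/60 = 101.9 rad/s; P_out = τω = 1950 × 101.9 = 198705 W
P_in = P_out / η = 198705 / 0.901 = 220538 W
I_L = P_in / (√3·V_L·cosφ) = 220538 / (1.732 × 380 × 0.87) = 385 A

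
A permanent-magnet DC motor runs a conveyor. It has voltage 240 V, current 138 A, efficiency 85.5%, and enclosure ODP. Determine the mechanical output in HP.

38 HP

P_in = V·I = 240 × 138 = 33120 W
P_out = η·P_in = 0.855 × 33120 = 28318 W
= 28318/746 = 38 HP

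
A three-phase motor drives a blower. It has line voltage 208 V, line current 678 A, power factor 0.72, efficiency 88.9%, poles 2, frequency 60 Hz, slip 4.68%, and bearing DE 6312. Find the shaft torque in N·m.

P_in = √3·V·I·cosφ = 1.732 × 208 × 678 × 0.72 = 175863 W
P_out = η·P_in = 0.889 × 175863 = 156342 W
n_s = 120×60/2 = 3600 rpm; n = 3600×(1−0.0468) = 3432 rpm
ω = 2π×3432/60 = 359.4 rad/s
τ = P_out/ω = 156342/359.4 = 435 N·m

435 N·m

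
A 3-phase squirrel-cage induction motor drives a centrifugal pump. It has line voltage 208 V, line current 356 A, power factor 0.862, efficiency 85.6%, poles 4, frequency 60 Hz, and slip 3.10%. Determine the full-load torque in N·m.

P_in = √3·V·I·cosφ = 1.732 × 208 × 356 × 0.862 = 110552 W
P_out = η·P_in = 0.856 × 110552 = 94633 W
n_s = 120×60/4 = 1800 rpm; n = 1800×(1−0.031) = 1744 rpm
ω = 2π×1744/60 = 182.6 rad/s
τ = P_out/ω = 94633/182.6 = 518 N·m

518 N·m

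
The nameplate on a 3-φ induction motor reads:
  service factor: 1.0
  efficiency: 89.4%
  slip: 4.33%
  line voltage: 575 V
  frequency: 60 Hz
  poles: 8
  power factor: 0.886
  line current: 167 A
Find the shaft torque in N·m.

P_in = √3·V·I·cosφ = 1.732 × 575 × 167 × 0.886 = 147355 W
P_out = η·P_in = 0.894 × 147355 = 131735 W
n_s = 120×60/8 = 900 rpm; n = 900×(1−0.0433) = 861 rpm
ω = 2π×861/60 = 90.16 rad/s
τ = P_out/ω = 131735/90.16 = 1460 N·m

1460 N·m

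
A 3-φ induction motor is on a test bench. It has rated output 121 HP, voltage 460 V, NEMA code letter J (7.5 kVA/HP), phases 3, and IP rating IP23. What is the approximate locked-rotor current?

1140 A

S_LR = 7.5 × 121 = 907.5 kVA
I_LR = S_LR/(√3·V_L) = 907500/(1.732×460) = 1140 A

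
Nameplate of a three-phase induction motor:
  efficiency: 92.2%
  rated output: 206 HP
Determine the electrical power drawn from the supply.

P_out = 206 × 746 = 153676 W
P_in = P_out/η = 153676/0.922 = 166677 W = 167 kW

167 kW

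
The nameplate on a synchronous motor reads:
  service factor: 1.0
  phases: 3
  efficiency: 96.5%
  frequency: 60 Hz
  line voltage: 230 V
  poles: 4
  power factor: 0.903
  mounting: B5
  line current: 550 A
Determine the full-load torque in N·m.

1010 N·m

P_in = √3·V·I·cosφ = 1.732 × 230 × 550 × 0.903 = 197845 W
P_out = η·P_in = 0.965 × 197845 = 190920 W
n = n_s = 120×60/4 = 1800 rpm (synchronous)
ω = 2π×1800/60 = 188.5 rad/s
τ = P_out/ω = 190920/188.5 = 1010 N·m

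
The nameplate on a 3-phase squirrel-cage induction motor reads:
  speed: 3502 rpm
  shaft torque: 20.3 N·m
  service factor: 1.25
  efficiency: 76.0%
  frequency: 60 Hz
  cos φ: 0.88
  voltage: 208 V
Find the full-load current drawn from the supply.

30.9 A

ω = 2π×3502/60 = 366.7 rad/s; P_out = τω = 20.3 × 366.7 = 7444 W
P_in = P_out / η = 7444 / 0.760 = 9795 W
I_L = P_in / (√3·V_L·cosφ) = 9795 / (1.732 × 208 × 0.88) = 30.9 A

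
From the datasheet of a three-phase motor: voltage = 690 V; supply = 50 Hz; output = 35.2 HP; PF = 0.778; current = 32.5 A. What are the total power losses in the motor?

P_in = √3·V·I·cosφ = 1.732×690×32.5×0.778 = 30218 W
P_out = 35.2×746 = 26259 W
Losses = P_in − P_out = 30218 − 26259 = 3959 W

3.96 kW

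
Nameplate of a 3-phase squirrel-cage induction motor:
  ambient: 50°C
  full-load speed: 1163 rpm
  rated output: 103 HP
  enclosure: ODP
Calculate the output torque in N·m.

P_out = 103 × 746 = 76838 W
ω = 2π × 1163/60 = 121.8 rad/s
τ = P_out/ω = 76838/121.8 = 631 N·m

631 N·m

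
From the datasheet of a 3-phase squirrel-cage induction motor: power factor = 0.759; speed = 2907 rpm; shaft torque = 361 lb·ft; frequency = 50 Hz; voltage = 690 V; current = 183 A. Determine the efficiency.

89.8 %

τ = 361 lb·ft × 1.356 = 489.5 N·m
ω = 2π × 2907/60 = 304.4 rad/s; P_out = τω = 489.5 × 304.4 = 149004 W
P_in = √3·V_L·I_L·cosφ = 1.732 × 690 × 183 × 0.759 = 165993 W
η = P_out / P_in = 149004 / 165993 = 0.898 = 89.8%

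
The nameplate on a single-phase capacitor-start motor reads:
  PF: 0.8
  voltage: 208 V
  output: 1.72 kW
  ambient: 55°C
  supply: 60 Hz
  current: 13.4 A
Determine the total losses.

P_in = V·I·cosφ = 208×13.4×0.8 = 2230 W
P_out = 1720 W
Losses = P_in − P_out = 2230 − 1720 = 510 W

510 W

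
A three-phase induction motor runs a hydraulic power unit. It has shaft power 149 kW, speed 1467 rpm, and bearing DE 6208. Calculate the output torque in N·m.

970 N·m

ω = 2π × 1467/60 = 153.6 rad/s
τ = P/ω = 149000/153.6 = 970 N·m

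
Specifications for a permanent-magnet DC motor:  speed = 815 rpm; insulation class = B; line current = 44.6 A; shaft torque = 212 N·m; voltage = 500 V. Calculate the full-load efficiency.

ω = 2π × 815/60 = 85.35 rad/s; P_out = τω = 212 × 85.35 = 18094 W
P_in = V·I = 500 × 44.6 = 22300 W
η = P_out / P_in = 18094 / 22300 = 0.811 = 81.1%

81.1 %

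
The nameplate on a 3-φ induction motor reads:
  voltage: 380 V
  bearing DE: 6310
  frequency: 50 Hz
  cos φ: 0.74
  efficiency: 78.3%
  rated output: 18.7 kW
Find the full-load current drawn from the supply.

49 A

P_out = 18.7 kW = 18700 W
P_in = P_out / η = 18700 / 0.783 = 23883 W
I_L = P_in / (√3·V_L·cosφ) = 23883 / (1.732 × 380 × 0.74) = 49 A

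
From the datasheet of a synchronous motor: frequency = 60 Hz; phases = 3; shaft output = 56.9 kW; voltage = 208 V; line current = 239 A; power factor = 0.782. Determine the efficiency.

P_out = 56.9 kW = 56900 W
P_in = √3·V_L·I_L·cosφ = 1.732 × 208 × 239 × 0.782 = 67331 W
η = P_out / P_in = 56900 / 67331 = 0.845 = 84.5%

84.5 %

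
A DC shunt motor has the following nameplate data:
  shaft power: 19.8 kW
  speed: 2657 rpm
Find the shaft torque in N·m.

ω = 2π × 2657/60 = 278.2 rad/s
τ = P/ω = 19800/278.2 = 71.2 N·m

71.2 N·m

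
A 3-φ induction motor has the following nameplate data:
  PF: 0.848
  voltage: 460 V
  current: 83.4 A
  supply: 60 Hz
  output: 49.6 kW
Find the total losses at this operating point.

P_in = √3·V·I·cosφ = 1.732×460×83.4×0.848 = 56347 W
P_out = 49600 W
Losses = P_in − P_out = 56347 − 49600 = 6747 W

6750 W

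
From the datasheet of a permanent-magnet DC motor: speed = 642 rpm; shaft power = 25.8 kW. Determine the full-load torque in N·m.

ω = 2π × 642/60 = 67.23 rad/s
τ = P/ω = 25800/67.23 = 384 N·m

384 N·m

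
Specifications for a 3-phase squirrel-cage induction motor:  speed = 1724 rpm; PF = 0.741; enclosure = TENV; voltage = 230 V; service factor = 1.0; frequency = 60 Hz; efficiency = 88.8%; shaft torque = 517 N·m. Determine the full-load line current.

356 A

ω = 2π×1724/60 = 180.5 rad/s; P_out = τω = 517 × 180.5 = 93319 W
P_in = P_out / η = 93319 / 0.888 = 105089 W
I_L = P_in / (√3·V_L·cosφ) = 105089 / (1.732 × 230 × 0.741) = 356 A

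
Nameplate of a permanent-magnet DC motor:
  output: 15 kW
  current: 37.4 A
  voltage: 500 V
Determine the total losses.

P_in = V·I = 500×37.4 = 18700 W
P_out = 15000 W
Losses = P_in − P_out = 18700 − 15000 = 3700 W

3.7 kW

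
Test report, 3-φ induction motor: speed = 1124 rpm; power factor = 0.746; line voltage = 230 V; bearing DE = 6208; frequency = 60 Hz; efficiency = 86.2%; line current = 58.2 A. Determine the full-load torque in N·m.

127 N·m

P_in = √3·V·I·cosφ = 1.732 × 230 × 58.2 × 0.746 = 17296 W
P_out = η·P_in = 0.862 × 17296 = 14909 W
n = 1124 rpm
ω = 2π×1124/60 = 117.7 rad/s
τ = P_out/ω = 14909/117.7 = 127 N·m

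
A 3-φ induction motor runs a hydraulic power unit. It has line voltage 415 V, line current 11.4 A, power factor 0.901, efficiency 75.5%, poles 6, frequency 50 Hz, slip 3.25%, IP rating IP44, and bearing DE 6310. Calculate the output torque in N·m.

55 N·m

P_in = √3·V·I·cosφ = 1.732 × 415 × 11.4 × 0.901 = 7383 W
P_out = η·P_in = 0.755 × 7383 = 5574 W
n_s = 120×50/6 = 1000 rpm; n = 1000×(1−0.0325) = 968 rpm
ω = 2π×968/60 = 101.4 rad/s
τ = P_out/ω = 5574/101.4 = 55 N·m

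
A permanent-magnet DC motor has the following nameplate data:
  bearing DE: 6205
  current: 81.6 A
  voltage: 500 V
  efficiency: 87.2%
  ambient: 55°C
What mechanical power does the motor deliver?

35.6 kW

P_in = V·I = 500 × 81.6 = 40800 W
P_out = η·P_in = 0.872 × 40800 = 35578 W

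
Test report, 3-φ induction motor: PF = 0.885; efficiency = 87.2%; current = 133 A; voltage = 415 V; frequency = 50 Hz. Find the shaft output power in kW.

73.8 kW

P_in = √3·V·I·cosφ = 1.732 × 415 × 133 × 0.885 = 84604 W
P_out = η·P_in = 0.872 × 84604 = 73775 W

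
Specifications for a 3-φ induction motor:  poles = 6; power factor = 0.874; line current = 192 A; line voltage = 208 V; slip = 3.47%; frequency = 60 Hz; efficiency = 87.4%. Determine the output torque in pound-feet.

P_in = √3·V·I·cosφ = 1.732 × 208 × 192 × 0.874 = 60454 W
P_out = η·P_in = 0.874 × 60454 = 52837 W
n_s = 120×60/6 = 1200 rpm; n = 1200×(1−0.0347) = 1158 rpm
ω = 2π×1158/60 = 121.3 rad/s
τ = P_out/ω = 52837/121.3 = 435.6 N·m
In lb·ft: 435.6/1.356 = 321 lb·ft

321 lb·ft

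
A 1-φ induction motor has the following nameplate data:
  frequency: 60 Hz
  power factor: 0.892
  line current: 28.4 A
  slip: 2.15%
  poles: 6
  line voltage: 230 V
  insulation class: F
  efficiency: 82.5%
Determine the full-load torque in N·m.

P_in = V·I·cosφ = 230 × 28.4 × 0.892 = 5827 W
P_out = η·P_in = 0.825 × 5827 = 4807 W
n_s = 120×60/6 = 1200 rpm; n = 1200×(1−0.0215) = 1174 rpm
ω = 2π×1174/60 = 122.9 rad/s
τ = P_out/ω = 4807/122.9 = 39.1 N·m

39.1 N·m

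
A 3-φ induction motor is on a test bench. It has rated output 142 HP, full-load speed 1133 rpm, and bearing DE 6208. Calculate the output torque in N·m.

P_out = 142 × 746 = 105932 W
ω = 2π × 1133/60 = 118.6 rad/s
τ = P_out/ω = 105932/118.6 = 893 N·m

893 N·m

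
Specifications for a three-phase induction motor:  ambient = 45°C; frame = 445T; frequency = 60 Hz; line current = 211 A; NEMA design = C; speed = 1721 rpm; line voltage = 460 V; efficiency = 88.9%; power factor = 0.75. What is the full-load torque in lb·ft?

P_in = √3·V·I·cosφ = 1.732 × 460 × 211 × 0.75 = 126081 W
P_out = η·P_in = 0.889 × 126081 = 112086 W
n = 1721 rpm
ω = 2π×1721/60 = 180.2 rad/s
τ = P_out/ω = 112086/180.2 = 622 N·m
In lb·ft: 622/1.356 = 459 lb·ft

459 lb·ft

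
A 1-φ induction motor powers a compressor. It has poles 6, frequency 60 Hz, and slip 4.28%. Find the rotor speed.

n_s = 120f/p = 120×60/6 = 1200 rpm
n = n_s(1 − s) = 1200 × (1 − 0.0428) = 1149 rpm

1149 rpm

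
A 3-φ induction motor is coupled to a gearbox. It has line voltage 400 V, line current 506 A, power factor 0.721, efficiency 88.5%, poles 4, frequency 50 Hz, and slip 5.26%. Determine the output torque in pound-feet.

P_in = √3·V·I·cosφ = 1.732 × 400 × 506 × 0.721 = 252751 W
P_out = η·P_in = 0.885 × 252751 = 223685 W
n_s = 120×50/4 = 1500 rpm; n = 1500×(1−0.0526) = 1421 rpm
ω = 2π×1421/60 = 148.8 rad/s
τ = P_out/ω = 223685/148.8 = 1503 N·m
In lb·ft: 1503/1.356 = 1110 lb·ft

1110 lb·ft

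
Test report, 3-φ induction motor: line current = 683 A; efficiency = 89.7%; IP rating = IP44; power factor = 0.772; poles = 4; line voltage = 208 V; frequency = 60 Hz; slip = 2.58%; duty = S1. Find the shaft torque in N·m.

P_in = √3·V·I·cosφ = 1.732 × 208 × 683 × 0.772 = 189954 W
P_out = η·P_in = 0.897 × 189954 = 170389 W
n_s = 120×60/4 = 1800 rpm; n = 1800×(1−0.0258) = 1754 rpm
ω = 2π×1754/60 = 183.7 rad/s
τ = P_out/ω = 170389/183.7 = 928 N·m

928 N·m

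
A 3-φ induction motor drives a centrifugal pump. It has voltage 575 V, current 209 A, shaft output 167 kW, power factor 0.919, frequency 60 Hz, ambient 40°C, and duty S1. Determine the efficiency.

P_out = 167 kW = 167000 W
P_in = √3·V_L·I_L·cosφ = 1.732 × 575 × 209 × 0.919 = 191284 W
η = P_out / P_in = 167000 / 191284 = 0.873 = 87.3%

87.3 %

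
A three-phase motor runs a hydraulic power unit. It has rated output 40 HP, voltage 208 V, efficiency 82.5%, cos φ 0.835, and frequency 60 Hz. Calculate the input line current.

120 A

P_out = 40 × 746 = 29840 W
P_in = P_out / η = 29840 / 0.825 = 36170 W
I_L = P_in / (√3·V_L·cosφ) = 36170 / (1.732 × 208 × 0.835) = 120 A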